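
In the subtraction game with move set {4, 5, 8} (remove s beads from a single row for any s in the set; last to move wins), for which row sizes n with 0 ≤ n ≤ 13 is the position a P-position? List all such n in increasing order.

0, 1, 2, 3, 12, 13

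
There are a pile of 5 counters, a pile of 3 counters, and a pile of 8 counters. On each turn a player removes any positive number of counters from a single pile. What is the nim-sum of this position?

14

Nim-sum: 5 ⊕ 3 ⊕ 8 = 14.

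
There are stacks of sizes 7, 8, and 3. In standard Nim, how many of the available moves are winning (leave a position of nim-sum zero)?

1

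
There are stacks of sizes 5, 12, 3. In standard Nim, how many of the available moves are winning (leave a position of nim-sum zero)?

Nim-sum: 5 ^ 12 ^ 3 = 10.
The overall nim-sum is X = 10. A stack of size p has a winning move iff p XOR X < p (reduce it to p XOR X).
  5: 5 XOR 10 = 15 ≥ 5 — no move.
  12: 12 XOR 10 = 6 < 12 — winning move (to 6).
  3: 3 XOR 10 = 9 ≥ 3 — no move.
That gives 1 winning move.

1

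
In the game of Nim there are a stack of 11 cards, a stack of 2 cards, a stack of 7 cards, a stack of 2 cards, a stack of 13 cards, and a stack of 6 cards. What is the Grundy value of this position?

7

Compute the nim-sum pairwise:
11 ⊕ 2 = 9
9 ⊕ 7 = 14
14 ⊕ 2 = 12
12 ⊕ 13 = 1
1 ⊕ 6 = 7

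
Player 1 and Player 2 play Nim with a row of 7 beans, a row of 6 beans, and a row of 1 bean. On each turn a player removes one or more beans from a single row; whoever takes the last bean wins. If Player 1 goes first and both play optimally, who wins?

Compute the nim-sum pairwise:
7 ^ 6 = 1
1 ^ 1 = 0
The nim-sum is 0, so this is a P-position: the player to move is in a losing position under optimal play; Player 1 is about to move from it and so loses — Player 2 wins.

Player 2 wins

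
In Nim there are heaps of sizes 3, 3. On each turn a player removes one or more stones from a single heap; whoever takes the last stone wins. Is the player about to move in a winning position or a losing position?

Losing position

Write each in binary and XOR column by column:
  11  (3)
  11  (3)
  --
  00  (0)
The nim-sum is 0, so this is a P-position: the player to move is in a losing position under optimal play.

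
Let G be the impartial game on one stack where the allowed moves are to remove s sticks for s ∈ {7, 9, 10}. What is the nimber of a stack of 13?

Build the Grundy sequence with g(k) = mex{g(k−s) : s ∈ {7, 9, 10}, s ≤ k}:
k:     0  1  2  3  4  5  6  7  8  9 10 11 12 13
g(k):  0  0  0  0  0  0  0  1  1  1  1  1  1  1
So g(13) = 1.

1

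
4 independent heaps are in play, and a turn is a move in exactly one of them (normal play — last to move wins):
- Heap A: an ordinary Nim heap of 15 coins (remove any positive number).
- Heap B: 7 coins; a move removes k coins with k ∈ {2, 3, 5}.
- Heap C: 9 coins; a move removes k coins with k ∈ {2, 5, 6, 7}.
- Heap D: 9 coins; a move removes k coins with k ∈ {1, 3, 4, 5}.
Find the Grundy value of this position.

12

Heap A is a plain Nim heap of size 15, so its Grundy value is 15.
Build the Grundy sequence for heap B with g(k) = mex{g(k−s) : s ∈ {2, 3, 5}, s ≤ k}:
k:     0  1  2  3  4  5  6  7
g(k):  0  0  1  1  2  2  3  0
So g(7) = 0.
Build the Grundy sequence for heap C with g(k) = mex{g(k−s) : s ∈ {2, 5, 6, 7}, s ≤ k}:
g(0) = mex{} = 0
g(1) = mex{} = 0
g(2) = mex{0} = 1
g(3) = mex{0} = 1
g(4) = mex{1} = 0
g(5) = mex{0,1} = 2
g(6) = mex{0} = 1
g(7) = mex{0,1,2} = 3
g(8) = mex{0,1} = 2
g(9) = mex{0,1,3} = 2
So g(9) = 2.
Build the Grundy sequence for heap D with g(k) = mex{g(k−s) : s ∈ {1, 3, 4, 5}, s ≤ k}:
g(0) = mex{} = 0
g(1) = mex{0} = 1
g(2) = mex{1} = 0
g(3) = mex{0} = 1
g(4) = mex{0,1} = 2
g(5) = mex{0,1,2} = 3
g(6) = mex{0,1,3} = 2
g(7) = mex{0,1,2} = 3
g(8) = mex{1,2,3} = 0
g(9) = mex{0,2,3} = 1
So g(9) = 1.
By the Sprague-Grundy theorem, the Grundy value of a sum of independent games is the XOR of the component values.
Combined value = 15 XOR 0 XOR 2 XOR 1 = 12.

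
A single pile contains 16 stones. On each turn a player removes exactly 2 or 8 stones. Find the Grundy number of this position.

1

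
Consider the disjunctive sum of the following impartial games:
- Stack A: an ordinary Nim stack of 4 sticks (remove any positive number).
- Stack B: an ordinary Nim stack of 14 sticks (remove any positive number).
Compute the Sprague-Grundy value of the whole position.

Stack A is a plain Nim stack of size 4, so its Grundy value is 4.
Stack B is a plain Nim stack of size 14, so its Grundy value is 14.
By the Sprague-Grundy theorem, the Grundy value of a sum of independent games is the XOR of the component values.
Combined value = 4 XOR 14 = 10.

10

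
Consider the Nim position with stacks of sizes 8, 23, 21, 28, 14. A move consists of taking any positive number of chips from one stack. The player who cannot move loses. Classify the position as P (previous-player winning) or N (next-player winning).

N-position

Nim-sum: 8 ^ 23 ^ 21 ^ 28 ^ 14 = 24.
The nim-sum is 24 ≠ 0, so this is an N-position: the player to move can win.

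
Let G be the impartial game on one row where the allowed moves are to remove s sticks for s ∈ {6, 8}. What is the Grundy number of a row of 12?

2

Build the Grundy sequence with g(k) = mex{g(k−s) : s ∈ {6, 8}, s ≤ k}:
g(0) = mex{} = 0
g(1) = mex{} = 0
g(2) = mex{} = 0
g(3) = mex{} = 0
g(4) = mex{} = 0
g(5) = mex{} = 0
g(6) = mex{0} = 1
g(7) = mex{0} = 1
g(8) = mex{0} = 1
g(9) = mex{0} = 1
g(10) = mex{0} = 1
g(11) = mex{0} = 1
g(12) = mex{0,1} = 2
So g(12) = 2.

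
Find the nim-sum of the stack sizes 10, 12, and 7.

Compute the nim-sum pairwise:
10 XOR 12 = 6
6 XOR 7 = 1

1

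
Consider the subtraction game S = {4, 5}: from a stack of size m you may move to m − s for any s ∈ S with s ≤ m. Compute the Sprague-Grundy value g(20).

Grundy values for subtraction set {4, 5}:
k:     0  1  2  3  4  5  6  7  8  9 10 11 12 13 14 15 16 17 18 19 20
g(k):  0  0  0  0  1  1  1  1  2  0  0  0  0  1  1  1  1  2  0  0  0
So g(20) = 0.

0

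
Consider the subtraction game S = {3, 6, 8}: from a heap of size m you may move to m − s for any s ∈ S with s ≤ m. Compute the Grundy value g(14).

1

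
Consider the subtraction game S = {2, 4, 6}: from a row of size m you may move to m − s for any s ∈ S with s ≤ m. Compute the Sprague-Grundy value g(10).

1

Grundy values for subtraction set {2, 4, 6}:
k:     0  1  2  3  4  5  6  7  8  9 10
g(k):  0  0  1  1  2  2  3  3  0  0  1
So g(10) = 1.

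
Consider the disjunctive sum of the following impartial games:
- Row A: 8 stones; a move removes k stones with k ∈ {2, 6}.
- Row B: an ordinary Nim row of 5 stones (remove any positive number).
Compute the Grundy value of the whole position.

For row A, compute g(0), g(1), … with moves {2, 6}:
g(0) = mex{} = 0
g(1) = mex{} = 0
g(2) = mex{0} = 1
g(3) = mex{0} = 1
g(4) = mex{1} = 0
g(5) = mex{1} = 0
g(6) = mex{0} = 1
g(7) = mex{0} = 1
g(8) = mex{1} = 0
So g(8) = 0.
Row B is a plain Nim row of size 5, so its Grundy value is 5.
By the Sprague-Grundy theorem, the Grundy value of a sum of independent games is the XOR of the component values.
Combined value = 0 ⊕ 5 = 5.

5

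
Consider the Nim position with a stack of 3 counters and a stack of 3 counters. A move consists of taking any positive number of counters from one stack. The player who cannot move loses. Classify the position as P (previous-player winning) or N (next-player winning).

P-position

Compute the nim-sum pairwise:
3 ^ 3 = 0
The nim-sum is 0, so this is a P-position: the player to move is in a losing position under optimal play.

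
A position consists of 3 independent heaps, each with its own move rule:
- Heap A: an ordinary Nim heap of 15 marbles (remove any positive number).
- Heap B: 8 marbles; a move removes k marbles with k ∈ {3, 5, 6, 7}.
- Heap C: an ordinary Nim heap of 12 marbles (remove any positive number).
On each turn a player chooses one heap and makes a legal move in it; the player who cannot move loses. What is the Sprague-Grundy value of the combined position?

1

Heap A is a plain Nim heap of size 15, so its Grundy value is 15.
Grundy values for heap B (subtraction set {3, 5, 6, 7}):
k:     0  1  2  3  4  5  6  7  8
g(k):  0  0  0  1  1  1  2  2  2
So g(8) = 2.
Heap C is a plain Nim heap of size 12, so its Grundy value is 12.
The value of a disjunctive sum is the nim-sum of the parts.
Combined value = 15 ⊕ 2 ⊕ 12 = 1.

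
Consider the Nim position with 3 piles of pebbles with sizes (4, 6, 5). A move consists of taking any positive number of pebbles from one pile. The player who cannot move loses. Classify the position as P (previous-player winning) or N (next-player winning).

Nim-sum: 4 XOR 6 XOR 5 = 7.
The nim-sum is 7 ≠ 0, so this is an N-position: the player to move can win.

N-position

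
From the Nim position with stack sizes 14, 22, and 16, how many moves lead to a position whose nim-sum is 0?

In binary:
  01110  (14)
  10110  (22)
  10000  (16)
  -----
  01000  (8)
The overall nim-sum is X = 8. A stack of size p has a winning move iff p XOR X < p (reduce it to p XOR X).
  14: 14 XOR 8 = 6 < 14 — winning move (to 6).
  22: 22 XOR 8 = 30 ≥ 22 — no move.
  16: 16 XOR 8 = 24 ≥ 16 — no move.
That gives 1 winning move.

1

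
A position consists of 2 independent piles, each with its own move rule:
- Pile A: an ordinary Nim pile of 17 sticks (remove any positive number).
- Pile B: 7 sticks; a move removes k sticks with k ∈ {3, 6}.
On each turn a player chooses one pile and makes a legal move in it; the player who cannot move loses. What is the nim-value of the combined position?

Pile A is a plain Nim pile of size 17, so its Grundy value is 17.
Build the Grundy sequence for pile B with g(k) = mex{g(k−s) : s ∈ {3, 6}, s ≤ k}:
k:     0  1  2  3  4  5  6  7
g(k):  0  0  0  1  1  1  2  2
So g(7) = 2.
The value of a disjunctive sum is the nim-sum of the parts.
Combined value = 17 XOR 2 = 19.

19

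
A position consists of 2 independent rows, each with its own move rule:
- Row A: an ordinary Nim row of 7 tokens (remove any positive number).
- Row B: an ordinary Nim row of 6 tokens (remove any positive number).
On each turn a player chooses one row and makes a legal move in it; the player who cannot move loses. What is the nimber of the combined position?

Row A is a plain Nim row of size 7, so its Grundy value is 7.
Row B is a plain Nim row of size 6, so its Grundy value is 6.
The value of a disjunctive sum is the nim-sum of the parts.
Combined value = 7 XOR 6 = 1.

1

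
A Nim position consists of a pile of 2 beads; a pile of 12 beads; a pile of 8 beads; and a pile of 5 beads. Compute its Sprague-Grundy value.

3

Nim-sum: 2 ^ 12 ^ 8 ^ 5 = 3.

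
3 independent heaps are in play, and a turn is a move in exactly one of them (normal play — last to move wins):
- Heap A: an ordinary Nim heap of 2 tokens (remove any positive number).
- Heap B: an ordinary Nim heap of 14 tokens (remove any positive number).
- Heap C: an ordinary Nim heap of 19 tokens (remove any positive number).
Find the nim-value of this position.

31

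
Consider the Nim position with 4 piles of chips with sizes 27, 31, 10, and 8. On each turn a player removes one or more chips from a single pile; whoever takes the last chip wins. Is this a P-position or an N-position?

In binary:
  11011  (27)
  11111  (31)
  01010  (10)
  01000  (8)
  -----
  00110  (6)
The nim-sum is 6 ≠ 0, so this is an N-position: the player to move can win.

N-position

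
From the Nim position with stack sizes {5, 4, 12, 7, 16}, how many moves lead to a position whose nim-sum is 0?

1

Compute the nim-sum pairwise:
5 ⊕ 4 = 1
1 ⊕ 12 = 13
13 ⊕ 7 = 10
10 ⊕ 16 = 26
The overall nim-sum is X = 26. A stack of size p has a winning move iff p XOR X < p (reduce it to p XOR X).
  5: 5 XOR 26 = 31 ≥ 5 — no move.
  4: 4 XOR 26 = 30 ≥ 4 — no move.
  12: 12 XOR 26 = 22 ≥ 12 — no move.
  7: 7 XOR 26 = 29 ≥ 7 — no move.
  16: 16 XOR 26 = 10 < 16 — winning move (to 10).
That gives 1 winning move.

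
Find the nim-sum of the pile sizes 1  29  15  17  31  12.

Bitwise XOR of the heap sizes:
  00001  (1)
  11101  (29)
  01111  (15)
  10001  (17)
  11111  (31)
  01100  (12)
  -----
  10001  (17)

17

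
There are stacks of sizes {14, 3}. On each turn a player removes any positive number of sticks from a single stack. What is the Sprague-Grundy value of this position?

13

Compute the nim-sum pairwise:
14 ⊕ 3 = 13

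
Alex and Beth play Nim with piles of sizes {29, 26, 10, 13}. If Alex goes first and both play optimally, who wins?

Beth wins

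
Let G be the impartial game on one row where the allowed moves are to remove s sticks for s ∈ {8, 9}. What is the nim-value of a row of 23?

Compute g(0), g(1), … for moves {8, 9}:
k:     0  1  2  3  4  5  6  7  8  9 10 11 12 13 14 15 16 17 18 19 20 21 22 23
g(k):  0  0  0  0  0  0  0  0  1  1  1  1  1  1  1  1  2  0  0  0  0  0  0  0
So g(23) = 0.

0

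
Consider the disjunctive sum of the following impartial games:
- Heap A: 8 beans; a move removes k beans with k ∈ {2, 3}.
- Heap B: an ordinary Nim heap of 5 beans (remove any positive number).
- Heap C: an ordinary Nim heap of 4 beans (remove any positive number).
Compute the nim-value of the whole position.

0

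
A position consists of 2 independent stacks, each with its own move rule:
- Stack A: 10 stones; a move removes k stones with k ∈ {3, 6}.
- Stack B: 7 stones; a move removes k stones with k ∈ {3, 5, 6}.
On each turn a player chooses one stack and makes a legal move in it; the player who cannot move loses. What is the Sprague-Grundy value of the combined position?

Grundy values for stack A (subtraction set {3, 6}):
g(0) = mex{} = 0
g(1) = mex{} = 0
g(2) = mex{} = 0
g(3) = mex{0} = 1
g(4) = mex{0} = 1
g(5) = mex{0} = 1
g(6) = mex{0,1} = 2
g(7) = mex{0,1} = 2
g(8) = mex{0,1} = 2
g(9) = mex{1,2} = 0
g(10) = mex{1,2} = 0
So g(10) = 0.
Grundy values for stack B (subtraction set {3, 5, 6}):
g(0) = mex{} = 0
g(1) = mex{} = 0
g(2) = mex{} = 0
g(3) = mex{0} = 1
g(4) = mex{0} = 1
g(5) = mex{0} = 1
g(6) = mex{0,1} = 2
g(7) = mex{0,1} = 2
So g(7) = 2.
By the Sprague-Grundy theorem, the Grundy value of a sum of independent games is the XOR of the component values.
Combined value = 0 XOR 2 = 2.

2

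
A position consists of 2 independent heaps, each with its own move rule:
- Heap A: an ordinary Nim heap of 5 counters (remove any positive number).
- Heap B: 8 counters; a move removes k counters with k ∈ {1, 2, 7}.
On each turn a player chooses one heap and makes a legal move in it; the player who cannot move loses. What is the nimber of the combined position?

7

Heap A is a plain Nim heap of size 5, so its Grundy value is 5.
For heap B, compute g(0), g(1), … with moves {1, 2, 7}:
k:     0  1  2  3  4  5  6  7  8
g(k):  0  1  2  0  1  2  0  1  2
So g(8) = 2.
The value of a disjunctive sum is the nim-sum of the parts.
Combined value = 5 XOR 2 = 7.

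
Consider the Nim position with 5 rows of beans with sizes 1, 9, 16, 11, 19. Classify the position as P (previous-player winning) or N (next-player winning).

P-position

Compute the nim-sum pairwise:
1 XOR 9 = 8
8 XOR 16 = 24
24 XOR 11 = 19
19 XOR 19 = 0
The nim-sum is 0, so this is a P-position: the player to move is in a losing position under optimal play.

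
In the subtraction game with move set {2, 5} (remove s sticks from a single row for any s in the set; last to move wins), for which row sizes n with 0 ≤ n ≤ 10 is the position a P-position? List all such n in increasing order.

Build the Grundy sequence with g(k) = mex{g(k−s) : s ∈ {2, 5}, s ≤ k}:
k:     0  1  2  3  4  5  6  7  8  9 10
g(k):  0  0  1  1  0  2  1  0  0  1  1
The P-positions (g = 0) in 0..10 are 0, 1, 4, 7, 8.

0, 1, 4, 7, 8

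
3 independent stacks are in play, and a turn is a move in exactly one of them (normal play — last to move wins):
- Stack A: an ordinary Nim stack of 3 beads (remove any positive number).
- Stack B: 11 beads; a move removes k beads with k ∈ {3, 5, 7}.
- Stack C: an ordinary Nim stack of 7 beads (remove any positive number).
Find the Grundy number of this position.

Stack A is a plain Nim stack of size 3, so its Grundy value is 3.
For stack B, compute g(0), g(1), … with moves {3, 5, 7}:
k:     0  1  2  3  4  5  6  7  8  9 10 11
g(k):  0  0  0  1  1  1  2  2  2  3  0  0
So g(11) = 0.
Stack C is a plain Nim stack of size 7, so its Grundy value is 7.
By the Sprague-Grundy theorem, the Grundy value of a sum of independent games is the XOR of the component values.
Combined value = 3 XOR 0 XOR 7 = 4.

4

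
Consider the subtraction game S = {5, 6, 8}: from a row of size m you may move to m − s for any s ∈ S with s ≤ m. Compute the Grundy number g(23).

2

Compute g(0), g(1), … for moves {5, 6, 8}:
k:     0  1  2  3  4  5  6  7  8  9 10 11 12 13 14 15 16 17 18 19 20 21 22 23
g(k):  0  0  0  0  0  1  1  1  1  1  2  2  2  0  0  0  0  0  1  1  1  1  1  2
So g(23) = 2.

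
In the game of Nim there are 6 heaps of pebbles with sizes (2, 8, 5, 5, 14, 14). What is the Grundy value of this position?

10

Compute the nim-sum pairwise:
2 ⊕ 8 = 10
10 ⊕ 5 = 15
15 ⊕ 5 = 10
10 ⊕ 14 = 4
4 ⊕ 14 = 10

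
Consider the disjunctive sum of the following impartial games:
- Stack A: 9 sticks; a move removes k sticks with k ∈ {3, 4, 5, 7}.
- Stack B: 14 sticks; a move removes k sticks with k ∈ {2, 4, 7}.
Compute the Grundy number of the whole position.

2

Grundy values for stack A (subtraction set {3, 4, 5, 7}):
k:     0  1  2  3  4  5  6  7  8  9
g(k):  0  0  0  1  1  1  2  2  2  3
So g(9) = 3.
Grundy values for stack B (subtraction set {2, 4, 7}):
k:     0  1  2  3  4  5  6  7  8  9 10 11 12 13 14
g(k):  0  0  1  1  2  2  0  3  1  0  2  1  0  2  1
So g(14) = 1.
By the Sprague-Grundy theorem, the Grundy value of a sum of independent games is the XOR of the component values.
Combined value = 3 XOR 1 = 2.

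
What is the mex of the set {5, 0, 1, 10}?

The values 0, 1 are all present; 2 is the first non-negative integer missing from the set.

2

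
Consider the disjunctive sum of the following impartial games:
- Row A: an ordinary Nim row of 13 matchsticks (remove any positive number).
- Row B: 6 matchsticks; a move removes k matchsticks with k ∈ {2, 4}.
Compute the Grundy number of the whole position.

13

Row A is a plain Nim row of size 13, so its Grundy value is 13.
Grundy values for row B (subtraction set {2, 4}):
k:     0  1  2  3  4  5  6
g(k):  0  0  1  1  2  2  0
So g(6) = 0.
The value of a disjunctive sum is the nim-sum of the parts.
Combined value = 13 ⊕ 0 = 13.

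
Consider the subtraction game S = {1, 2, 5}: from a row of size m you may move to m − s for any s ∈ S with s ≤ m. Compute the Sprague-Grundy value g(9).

Grundy values for subtraction set {1, 2, 5}:
k:     0  1  2  3  4  5  6  7  8  9
g(k):  0  1  2  0  1  2  0  1  2  0
So g(9) = 0.

0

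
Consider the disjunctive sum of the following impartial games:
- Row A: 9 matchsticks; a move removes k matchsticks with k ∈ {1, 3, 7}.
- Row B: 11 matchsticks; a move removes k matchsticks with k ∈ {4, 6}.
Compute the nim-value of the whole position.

For row A, compute g(0), g(1), … with moves {1, 3, 7}:
g(0) = mex{} = 0
g(1) = mex{0} = 1
g(2) = mex{1} = 0
g(3) = mex{0} = 1
g(4) = mex{1} = 0
g(5) = mex{0} = 1
g(6) = mex{1} = 0
g(7) = mex{0} = 1
g(8) = mex{1} = 0
g(9) = mex{0} = 1
So g(9) = 1.
For row B, compute g(0), g(1), … with moves {4, 6}:
k:     0  1  2  3  4  5  6  7  8  9 10 11
g(k):  0  0  0  0  1  1  1  1  2  2  0  0
So g(11) = 0.
The value of a disjunctive sum is the nim-sum of the parts.
Combined value = 1 XOR 0 = 1.

1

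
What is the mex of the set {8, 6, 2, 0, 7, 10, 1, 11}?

3

The values 0, 1, 2 are all present; 3 is the first non-negative integer missing from the set.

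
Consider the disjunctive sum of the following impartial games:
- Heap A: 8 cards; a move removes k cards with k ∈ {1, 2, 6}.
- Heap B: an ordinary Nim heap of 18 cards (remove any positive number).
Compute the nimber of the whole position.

19

For heap A, compute g(0), g(1), … with moves {1, 2, 6}:
g(0) = mex{} = 0
g(1) = mex{0} = 1
g(2) = mex{0,1} = 2
g(3) = mex{1,2} = 0
g(4) = mex{0,2} = 1
g(5) = mex{0,1} = 2
g(6) = mex{0,1,2} = 3
g(7) = mex{1,2,3} = 0
g(8) = mex{0,2,3} = 1
So g(8) = 1.
Heap B is a plain Nim heap of size 18, so its Grundy value is 18.
The value of a disjunctive sum is the nim-sum of the parts.
Combined value = 1 XOR 18 = 19.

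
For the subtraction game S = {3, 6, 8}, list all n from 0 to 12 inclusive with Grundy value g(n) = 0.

Grundy values for subtraction set {3, 6, 8}:
k:     0  1  2  3  4  5  6  7  8  9 10 11 12
g(k):  0  0  0  1  1  1  2  2  2  3  3  0  0
The P-positions (g = 0) in 0..12 are 0, 1, 2, 11, 12.

0, 1, 2, 11, 12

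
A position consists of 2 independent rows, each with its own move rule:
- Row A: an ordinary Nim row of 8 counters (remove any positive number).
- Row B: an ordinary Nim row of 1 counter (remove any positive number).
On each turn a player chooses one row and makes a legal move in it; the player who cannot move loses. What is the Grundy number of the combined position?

Row A is a plain Nim row of size 8, so its Grundy value is 8.
Row B is a plain Nim row of size 1, so its Grundy value is 1.
The value of a disjunctive sum is the nim-sum of the parts.
Combined value = 8 XOR 1 = 9.

9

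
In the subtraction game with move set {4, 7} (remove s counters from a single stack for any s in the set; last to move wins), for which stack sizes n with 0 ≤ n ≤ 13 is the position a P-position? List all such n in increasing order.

Compute g(0), g(1), … for moves {4, 7}:
k:     0  1  2  3  4  5  6  7  8  9 10 11 12 13
g(k):  0  0  0  0  1  1  1  1  2  2  2  0  0  0
The P-positions (g = 0) in 0..13 are 0, 1, 2, 3, 11, 12, 13.

0, 1, 2, 3, 11, 12, 13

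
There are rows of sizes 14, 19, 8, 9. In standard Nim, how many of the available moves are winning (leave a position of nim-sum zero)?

1

Bitwise XOR of the heap sizes:
  01110  (14)
  10011  (19)
  01000  (8)
  01001  (9)
  -----
  11100  (28)
The overall nim-sum is X = 28. A row of size p has a winning move iff p XOR X < p (reduce it to p XOR X).
  14: 14 XOR 28 = 18 ≥ 14 — no move.
  19: 19 XOR 28 = 15 < 19 — winning move (to 15).
  8: 8 XOR 28 = 20 ≥ 8 — no move.
  9: 9 XOR 28 = 21 ≥ 9 — no move.
That gives 1 winning move.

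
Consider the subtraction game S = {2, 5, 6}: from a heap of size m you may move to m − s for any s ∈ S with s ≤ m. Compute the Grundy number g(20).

Grundy values for subtraction set {2, 5, 6}:
k:     0  1  2  3  4  5  6  7  8  9 10 11 12 13 14 15 16 17 18 19 20
g(k):  0  0  1  1  0  2  1  3  0  2  1  0  0  1  1  0  2  1  3  0  2
So g(20) = 2.

2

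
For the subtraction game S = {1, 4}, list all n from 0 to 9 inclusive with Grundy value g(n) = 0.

0, 2, 5, 7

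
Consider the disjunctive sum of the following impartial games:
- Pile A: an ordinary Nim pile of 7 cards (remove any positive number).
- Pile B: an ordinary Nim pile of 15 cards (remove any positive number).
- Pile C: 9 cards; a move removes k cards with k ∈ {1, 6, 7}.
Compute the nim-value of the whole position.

Pile A is a plain Nim pile of size 7, so its Grundy value is 7.
Pile B is a plain Nim pile of size 15, so its Grundy value is 15.
For pile C, compute g(0), g(1), … with moves {1, 6, 7}:
k:     0  1  2  3  4  5  6  7  8  9
g(k):  0  1  0  1  0  1  2  3  2  3
So g(9) = 3.
By the Sprague-Grundy theorem, the Grundy value of a sum of independent games is the XOR of the component values.
Combined value = 7 ⊕ 15 ⊕ 3 = 11.

11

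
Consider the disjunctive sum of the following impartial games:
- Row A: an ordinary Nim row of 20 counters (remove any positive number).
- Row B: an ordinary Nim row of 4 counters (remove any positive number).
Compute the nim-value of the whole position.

16

Row A is a plain Nim row of size 20, so its Grundy value is 20.
Row B is a plain Nim row of size 4, so its Grundy value is 4.
By the Sprague-Grundy theorem, the Grundy value of a sum of independent games is the XOR of the component values.
Combined value = 20 ⊕ 4 = 16.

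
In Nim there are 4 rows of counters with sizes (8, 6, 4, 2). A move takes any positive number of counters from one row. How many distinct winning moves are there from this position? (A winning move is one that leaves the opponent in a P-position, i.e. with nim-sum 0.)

Compute the nim-sum pairwise:
8 ^ 6 = 14
14 ^ 4 = 10
10 ^ 2 = 8
The overall nim-sum is X = 8. A row of size p has a winning move iff p XOR X < p (reduce it to p XOR X).
  8: 8 XOR 8 = 0 < 8 — winning move (to 0).
  6: 6 XOR 8 = 14 ≥ 6 — no move.
  4: 4 XOR 8 = 12 ≥ 4 — no move.
  2: 2 XOR 8 = 10 ≥ 2 — no move.
That gives 1 winning move.

1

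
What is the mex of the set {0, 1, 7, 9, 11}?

2

The values 0, 1 are all present; 2 is the first non-negative integer missing from the set.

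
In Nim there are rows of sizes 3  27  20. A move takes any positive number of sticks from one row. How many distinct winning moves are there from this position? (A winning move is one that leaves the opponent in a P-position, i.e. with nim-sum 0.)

1

Nim-sum: 3 ⊕ 27 ⊕ 20 = 12.
The overall nim-sum is X = 12. A row of size p has a winning move iff p XOR X < p (reduce it to p XOR X).
  3: 3 XOR 12 = 15 ≥ 3 — no move.
  27: 27 XOR 12 = 23 < 27 — winning move (to 23).
  20: 20 XOR 12 = 24 ≥ 20 — no move.
That gives 1 winning move.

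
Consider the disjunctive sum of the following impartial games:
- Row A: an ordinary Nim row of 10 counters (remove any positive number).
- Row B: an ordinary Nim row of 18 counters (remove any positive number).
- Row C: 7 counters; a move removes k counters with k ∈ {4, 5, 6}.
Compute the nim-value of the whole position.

25

Row A is a plain Nim row of size 10, so its Grundy value is 10.
Row B is a plain Nim row of size 18, so its Grundy value is 18.
For row C, compute g(0), g(1), … with moves {4, 5, 6}:
k:     0  1  2  3  4  5  6  7
g(k):  0  0  0  0  1  1  1  1
So g(7) = 1.
By the Sprague-Grundy theorem, the Grundy value of a sum of independent games is the XOR of the component values.
Combined value = 10 ⊕ 18 ⊕ 1 = 25.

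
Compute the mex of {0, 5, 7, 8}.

1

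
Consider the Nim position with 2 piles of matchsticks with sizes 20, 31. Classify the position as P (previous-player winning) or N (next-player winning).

N-position

In binary:
  10100  (20)
  11111  (31)
  -----
  01011  (11)
The nim-sum is 11 ≠ 0, so this is an N-position: the player to move can win.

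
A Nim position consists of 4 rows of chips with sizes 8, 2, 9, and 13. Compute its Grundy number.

Nim-sum: 8 XOR 2 XOR 9 XOR 13 = 14.

14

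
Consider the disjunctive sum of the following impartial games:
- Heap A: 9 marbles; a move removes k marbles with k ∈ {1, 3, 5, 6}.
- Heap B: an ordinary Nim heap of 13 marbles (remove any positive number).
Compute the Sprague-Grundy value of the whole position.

14

For heap A, compute g(0), g(1), … with moves {1, 3, 5, 6}:
g(0) = mex{} = 0
g(1) = mex{0} = 1
g(2) = mex{1} = 0
g(3) = mex{0} = 1
g(4) = mex{1} = 0
g(5) = mex{0} = 1
g(6) = mex{0,1} = 2
g(7) = mex{0,1,2} = 3
g(8) = mex{0,1,3} = 2
g(9) = mex{0,1,2} = 3
So g(9) = 3.
Heap B is a plain Nim heap of size 13, so its Grundy value is 13.
By the Sprague-Grundy theorem, the Grundy value of a sum of independent games is the XOR of the component values.
Combined value = 3 XOR 13 = 14.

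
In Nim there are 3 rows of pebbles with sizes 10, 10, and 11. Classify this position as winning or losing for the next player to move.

Winning position

Bitwise XOR of the heap sizes:
  1010  (10)
  1010  (10)
  1011  (11)
  ----
  1011  (11)
The nim-sum is 11 ≠ 0, so this is an N-position: the player to move can win.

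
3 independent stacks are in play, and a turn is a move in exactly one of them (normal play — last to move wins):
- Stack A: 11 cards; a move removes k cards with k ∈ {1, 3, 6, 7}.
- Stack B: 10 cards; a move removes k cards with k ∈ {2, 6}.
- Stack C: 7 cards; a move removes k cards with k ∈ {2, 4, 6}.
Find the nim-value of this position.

1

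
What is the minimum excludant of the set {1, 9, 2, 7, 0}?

3

The values 0, 1, 2 are all present; 3 is the first non-negative integer missing from the set.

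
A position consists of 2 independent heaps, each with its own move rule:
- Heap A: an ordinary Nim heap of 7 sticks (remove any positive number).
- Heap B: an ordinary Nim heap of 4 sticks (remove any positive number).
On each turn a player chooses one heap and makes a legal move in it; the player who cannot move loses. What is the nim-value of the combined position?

3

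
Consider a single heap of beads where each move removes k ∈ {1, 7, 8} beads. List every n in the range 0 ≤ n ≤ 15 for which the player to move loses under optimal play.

Compute g(0), g(1), … for moves {1, 7, 8}:
k:     0  1  2  3  4  5  6  7  8  9 10 11 12 13 14 15
g(k):  0  1  0  1  0  1  0  1  2  3  2  3  2  3  2  0
The P-positions (g = 0) in 0..15 are 0, 2, 4, 6, 15.

0, 2, 4, 6, 15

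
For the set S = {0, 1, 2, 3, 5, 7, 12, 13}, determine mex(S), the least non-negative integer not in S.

4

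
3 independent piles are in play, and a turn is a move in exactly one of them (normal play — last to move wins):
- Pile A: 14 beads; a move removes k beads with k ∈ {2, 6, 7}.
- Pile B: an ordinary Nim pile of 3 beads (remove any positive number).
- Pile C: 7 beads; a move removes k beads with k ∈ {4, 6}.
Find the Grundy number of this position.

2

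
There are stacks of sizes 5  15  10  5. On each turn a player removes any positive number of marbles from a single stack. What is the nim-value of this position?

5

Bitwise XOR of the heap sizes:
  0101  (5)
  1111  (15)
  1010  (10)
  0101  (5)
  ----
  0101  (5)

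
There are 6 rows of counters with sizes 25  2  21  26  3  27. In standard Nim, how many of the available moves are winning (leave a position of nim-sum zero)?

3

Compute the nim-sum pairwise:
25 ^ 2 = 27
27 ^ 21 = 14
14 ^ 26 = 20
20 ^ 3 = 23
23 ^ 27 = 12
The overall nim-sum is X = 12. A row of size p has a winning move iff p XOR X < p (reduce it to p XOR X).
  25: 25 XOR 12 = 21 < 25 — winning move (to 21).
  2: 2 XOR 12 = 14 ≥ 2 — no move.
  21: 21 XOR 12 = 25 ≥ 21 — no move.
  26: 26 XOR 12 = 22 < 26 — winning move (to 22).
  3: 3 XOR 12 = 15 ≥ 3 — no move.
  27: 27 XOR 12 = 23 < 27 — winning move (to 23).
That gives 3 winning moves.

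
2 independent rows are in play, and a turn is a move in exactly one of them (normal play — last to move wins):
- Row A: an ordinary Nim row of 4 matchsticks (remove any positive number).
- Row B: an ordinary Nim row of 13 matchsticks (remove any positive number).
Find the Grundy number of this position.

9

Row A is a plain Nim row of size 4, so its Grundy value is 4.
Row B is a plain Nim row of size 13, so its Grundy value is 13.
By the Sprague-Grundy theorem, the Grundy value of a sum of independent games is the XOR of the component values.
Combined value = 4 XOR 13 = 9.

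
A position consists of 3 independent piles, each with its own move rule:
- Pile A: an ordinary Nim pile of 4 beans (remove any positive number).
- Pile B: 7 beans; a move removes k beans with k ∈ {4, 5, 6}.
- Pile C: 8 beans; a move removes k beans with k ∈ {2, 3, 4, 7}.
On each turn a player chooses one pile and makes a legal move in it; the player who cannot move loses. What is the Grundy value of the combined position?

Pile A is a plain Nim pile of size 4, so its Grundy value is 4.
Build the Grundy sequence for pile B with g(k) = mex{g(k−s) : s ∈ {4, 5, 6}, s ≤ k}:
k:     0  1  2  3  4  5  6  7
g(k):  0  0  0  0  1  1  1  1
So g(7) = 1.
For pile C, compute g(0), g(1), … with moves {2, 3, 4, 7}:
g(0) = mex{} = 0
g(1) = mex{} = 0
g(2) = mex{0} = 1
g(3) = mex{0} = 1
g(4) = mex{0,1} = 2
g(5) = mex{0,1} = 2
g(6) = mex{1,2} = 0
g(7) = mex{0,1,2} = 3
g(8) = mex{0,2} = 1
So g(8) = 1.
By the Sprague-Grundy theorem, the Grundy value of a sum of independent games is the XOR of the component values.
Combined value = 4 ⊕ 1 ⊕ 1 = 4.

4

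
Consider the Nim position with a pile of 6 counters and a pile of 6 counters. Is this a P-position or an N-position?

Nim-sum: 6 XOR 6 = 0.
The nim-sum is 0, so this is a P-position: the player to move is in a losing position under optimal play.

P-position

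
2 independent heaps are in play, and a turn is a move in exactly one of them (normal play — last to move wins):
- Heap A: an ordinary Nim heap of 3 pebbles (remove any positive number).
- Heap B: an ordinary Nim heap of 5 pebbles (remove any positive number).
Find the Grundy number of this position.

6

Heap A is a plain Nim heap of size 3, so its Grundy value is 3.
Heap B is a plain Nim heap of size 5, so its Grundy value is 5.
By the Sprague-Grundy theorem, the Grundy value of a sum of independent games is the XOR of the component values.
Combined value = 3 XOR 5 = 6.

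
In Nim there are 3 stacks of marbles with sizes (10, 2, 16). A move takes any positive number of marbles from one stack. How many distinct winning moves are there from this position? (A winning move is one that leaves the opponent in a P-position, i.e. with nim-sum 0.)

1

Bitwise XOR of the heap sizes:
  01010  (10)
  00010  (2)
  10000  (16)
  -----
  11000  (24)
The overall nim-sum is X = 24. A stack of size p has a winning move iff p XOR X < p (reduce it to p XOR X).
  10: 10 XOR 24 = 18 ≥ 10 — no move.
  2: 2 XOR 24 = 26 ≥ 2 — no move.
  16: 16 XOR 24 = 8 < 16 — winning move (to 8).
That gives 1 winning move.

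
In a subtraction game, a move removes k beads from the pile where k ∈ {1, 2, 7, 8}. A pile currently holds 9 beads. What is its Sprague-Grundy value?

0

Grundy values for subtraction set {1, 2, 7, 8}:
g(0) = mex{} = 0
g(1) = mex{0} = 1
g(2) = mex{0,1} = 2
g(3) = mex{1,2} = 0
g(4) = mex{0,2} = 1
g(5) = mex{0,1} = 2
g(6) = mex{1,2} = 0
g(7) = mex{0,2} = 1
g(8) = mex{0,1} = 2
g(9) = mex{1,2} = 0
So g(9) = 0.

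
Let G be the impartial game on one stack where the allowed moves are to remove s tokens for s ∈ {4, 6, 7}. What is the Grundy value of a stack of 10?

2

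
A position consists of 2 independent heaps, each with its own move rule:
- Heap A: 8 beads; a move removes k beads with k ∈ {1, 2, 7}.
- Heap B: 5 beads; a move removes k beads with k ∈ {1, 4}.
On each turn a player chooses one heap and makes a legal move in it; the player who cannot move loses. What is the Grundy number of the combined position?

Grundy values for heap A (subtraction set {1, 2, 7}):
g(0) = mex{} = 0
g(1) = mex{0} = 1
g(2) = mex{0,1} = 2
g(3) = mex{1,2} = 0
g(4) = mex{0,2} = 1
g(5) = mex{0,1} = 2
g(6) = mex{1,2} = 0
g(7) = mex{0,2} = 1
g(8) = mex{0,1} = 2
So g(8) = 2.
For heap B, compute g(0), g(1), … with moves {1, 4}:
g(0) = mex{} = 0
g(1) = mex{0} = 1
g(2) = mex{1} = 0
g(3) = mex{0} = 1
g(4) = mex{0,1} = 2
g(5) = mex{1,2} = 0
So g(5) = 0.
The value of a disjunctive sum is the nim-sum of the parts.
Combined value = 2 XOR 0 = 2.

2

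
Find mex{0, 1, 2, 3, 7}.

4

The values 0, 1, 2, 3 are all present; 4 is the first non-negative integer missing from the set.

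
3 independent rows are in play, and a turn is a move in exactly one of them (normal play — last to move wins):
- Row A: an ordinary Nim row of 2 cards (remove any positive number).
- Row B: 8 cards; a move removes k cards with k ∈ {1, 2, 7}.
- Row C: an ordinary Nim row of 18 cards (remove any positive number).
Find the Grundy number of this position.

18

Row A is a plain Nim row of size 2, so its Grundy value is 2.
Build the Grundy sequence for row B with g(k) = mex{g(k−s) : s ∈ {1, 2, 7}, s ≤ k}:
k:     0  1  2  3  4  5  6  7  8
g(k):  0  1  2  0  1  2  0  1  2
So g(8) = 2.
Row C is a plain Nim row of size 18, so its Grundy value is 18.
The value of a disjunctive sum is the nim-sum of the parts.
Combined value = 2 XOR 2 XOR 18 = 18.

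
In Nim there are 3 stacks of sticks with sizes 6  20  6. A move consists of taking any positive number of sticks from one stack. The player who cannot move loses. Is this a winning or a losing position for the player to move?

Winning position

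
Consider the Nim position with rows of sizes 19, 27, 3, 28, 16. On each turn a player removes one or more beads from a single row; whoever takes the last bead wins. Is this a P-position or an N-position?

Write each in binary and XOR column by column:
  10011  (19)
  11011  (27)
  00011  (3)
  11100  (28)
  10000  (16)
  -----
  00111  (7)
The nim-sum is 7 ≠ 0, so this is an N-position: the player to move can win.

N-position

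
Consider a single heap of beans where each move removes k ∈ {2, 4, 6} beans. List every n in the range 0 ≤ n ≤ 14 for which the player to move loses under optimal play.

0, 1, 8, 9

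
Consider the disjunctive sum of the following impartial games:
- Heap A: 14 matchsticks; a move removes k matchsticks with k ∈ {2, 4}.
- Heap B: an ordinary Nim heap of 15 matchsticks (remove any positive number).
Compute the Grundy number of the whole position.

Build the Grundy sequence for heap A with g(k) = mex{g(k−s) : s ∈ {2, 4}, s ≤ k}:
g(0) = mex{} = 0
g(1) = mex{} = 0
g(2) = mex{0} = 1
g(3) = mex{0} = 1
g(4) = mex{0,1} = 2
g(5) = mex{0,1} = 2
g(6) = mex{1,2} = 0
g(7) = mex{1,2} = 0
g(8) = mex{0,2} = 1
g(9) = mex{0,2} = 1
g(10) = mex{0,1} = 2
g(11) = mex{0,1} = 2
g(12) = mex{1,2} = 0
g(13) = mex{1,2} = 0
g(14) = mex{0,2} = 1
So g(14) = 1.
Heap B is a plain Nim heap of size 15, so its Grundy value is 15.
The value of a disjunctive sum is the nim-sum of the parts.
Combined value = 1 ⊕ 15 = 14.

14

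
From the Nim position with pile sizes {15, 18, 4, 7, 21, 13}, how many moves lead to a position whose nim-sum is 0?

5

Write each in binary and XOR column by column:
  01111  (15)
  10010  (18)
  00100  (4)
  00111  (7)
  10101  (21)
  01101  (13)
  -----
  00110  (6)
The overall nim-sum is X = 6. A pile of size p has a winning move iff p XOR X < p (reduce it to p XOR X).
  15: 15 XOR 6 = 9 < 15 — winning move (to 9).
  18: 18 XOR 6 = 20 ≥ 18 — no move.
  4: 4 XOR 6 = 2 < 4 — winning move (to 2).
  7: 7 XOR 6 = 1 < 7 — winning move (to 1).
  21: 21 XOR 6 = 19 < 21 — winning move (to 19).
  13: 13 XOR 6 = 11 < 13 — winning move (to 11).
That gives 5 winning moves.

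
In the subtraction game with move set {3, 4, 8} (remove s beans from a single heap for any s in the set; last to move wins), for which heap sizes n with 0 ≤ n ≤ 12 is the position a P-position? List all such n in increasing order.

Compute g(0), g(1), … for moves {3, 4, 8}:
g(0) = mex{} = 0
g(1) = mex{} = 0
g(2) = mex{} = 0
g(3) = mex{0} = 1
g(4) = mex{0} = 1
g(5) = mex{0} = 1
g(6) = mex{0,1} = 2
g(7) = mex{1} = 0
g(8) = mex{0,1} = 2
g(9) = mex{0,1,2} = 3
g(10) = mex{0,2} = 1
g(11) = mex{0,1,2} = 3
g(12) = mex{1,2,3} = 0
The P-positions (g = 0) in 0..12 are 0, 1, 2, 7, 12.

0, 1, 2, 7, 12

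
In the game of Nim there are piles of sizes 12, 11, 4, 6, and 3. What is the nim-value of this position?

Compute the nim-sum pairwise:
12 ⊕ 11 = 7
7 ⊕ 4 = 3
3 ⊕ 6 = 5
5 ⊕ 3 = 6

6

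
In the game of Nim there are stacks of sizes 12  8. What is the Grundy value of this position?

4

Nim-sum: 12 XOR 8 = 4.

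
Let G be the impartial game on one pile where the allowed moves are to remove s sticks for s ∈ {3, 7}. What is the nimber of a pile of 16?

Build the Grundy sequence with g(k) = mex{g(k−s) : s ∈ {3, 7}, s ≤ k}:
k:     0  1  2  3  4  5  6  7  8  9 10 11 12 13 14 15 16
g(k):  0  0  0  1  1  1  0  2  2  1  0  0  0  1  1  1  0
So g(16) = 0.

0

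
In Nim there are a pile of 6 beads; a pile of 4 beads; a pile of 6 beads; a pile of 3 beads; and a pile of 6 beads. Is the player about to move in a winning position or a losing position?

Nim-sum: 6 ^ 4 ^ 6 ^ 3 ^ 6 = 1.
The nim-sum is 1 ≠ 0, so this is an N-position: the player to move can win.

Winning position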